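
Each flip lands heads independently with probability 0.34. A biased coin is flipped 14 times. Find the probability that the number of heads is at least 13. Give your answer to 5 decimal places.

0.00001

X ~ Binomial(14, 0.34); P(X ≥ 13) = Σ C(14,k) p^k (1−p)^(14−k) over k:
  k=13: C(14,13)·0.34^13·0.66^1 = 0.0000075
  k=14: C(14,14)·0.34^14·0.66^0 = 0.0000003
Total = 0.0000078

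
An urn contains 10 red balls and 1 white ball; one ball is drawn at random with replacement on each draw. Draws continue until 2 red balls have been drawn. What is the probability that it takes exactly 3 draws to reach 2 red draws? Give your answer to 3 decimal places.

0.150

Y = trial on which the second success occurs; negative binomial, r=2, p=0.909091.
P(Y=3) = C(2,1) · p^2 · (1−p)^1
= 2 · 0.82645 · 0.090909 = 0.15026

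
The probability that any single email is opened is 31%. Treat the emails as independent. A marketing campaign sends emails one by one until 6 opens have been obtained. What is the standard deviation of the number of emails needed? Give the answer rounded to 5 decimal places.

6.56355

Y = total emails until the sixth success; negative binomial with r=6, p=0.31.
SD(Y) = √[r(1−p)/p²] = √(43.0801249) = 6.5635451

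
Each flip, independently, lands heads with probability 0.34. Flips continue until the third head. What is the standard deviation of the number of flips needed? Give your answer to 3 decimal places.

4.139

Y = total flips until the third success; negative binomial with r=3, p=0.34.
SD(Y) = √[r(1−p)/p²] = √(17.12803) = 4.13860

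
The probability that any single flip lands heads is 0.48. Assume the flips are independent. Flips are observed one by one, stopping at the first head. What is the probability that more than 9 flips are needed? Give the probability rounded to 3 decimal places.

Y = number of flips to the first success; geometric, p = 0.48.
P(Y > 9) = P(first 9 all fail) = (1−p)^9 = 0.00278

0.003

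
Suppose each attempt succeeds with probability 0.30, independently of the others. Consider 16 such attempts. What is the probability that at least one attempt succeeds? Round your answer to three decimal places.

P(at least one) = 1 − P(none) = 1 − (1 − 0.30)^16
= 1 − 0.00332 = 0.99668

0.997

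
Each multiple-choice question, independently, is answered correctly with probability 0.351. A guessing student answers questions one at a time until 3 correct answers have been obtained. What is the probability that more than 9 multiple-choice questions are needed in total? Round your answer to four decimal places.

0.3349

Needing more than 9 multiple-choice questions ⇔ fewer than 3 successes in the first 9. With X ~ Binomial(9, 0.351), P(Y > 9) = P(X ≤ 2).
  k=0: C(9,0)·0.351^0·0.649^9 = 0.020427
  k=1: C(9,1)·0.351^1·0.649^8 = 0.099428
  k=2: C(9,2)·0.351^2·0.649^7 = 0.215095
P(X ≤ 2) = 0.334949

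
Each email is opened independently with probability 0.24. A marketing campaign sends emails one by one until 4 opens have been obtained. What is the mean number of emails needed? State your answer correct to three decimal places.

16.667

Y = total emails until the fourth success; negative binomial with r=4, p=0.24.
E[Y] = r / p = 4 / 0.24 = 16.66667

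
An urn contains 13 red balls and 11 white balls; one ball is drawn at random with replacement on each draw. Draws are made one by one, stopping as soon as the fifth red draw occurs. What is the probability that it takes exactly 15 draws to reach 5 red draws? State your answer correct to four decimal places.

0.0191

Y = trial on which the fifth success occurs; negative binomial, r=5, p=0.541667.
P(Y=15) = C(14,4) · p^5 · (1−p)^10
= 1001 · 0.046629 · 0.00040909 = 0.019095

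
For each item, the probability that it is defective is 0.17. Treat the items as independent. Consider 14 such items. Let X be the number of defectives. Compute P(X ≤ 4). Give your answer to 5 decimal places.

0.92593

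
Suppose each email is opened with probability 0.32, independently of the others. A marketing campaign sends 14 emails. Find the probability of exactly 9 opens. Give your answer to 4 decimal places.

X ~ Binomial(n=14, p=0.32).
P(X=9) = C(14,9) · p^9 · (1−p)^5
= 2002 · 3.5184e-05 · 0.14539 = 0.010241

0.0102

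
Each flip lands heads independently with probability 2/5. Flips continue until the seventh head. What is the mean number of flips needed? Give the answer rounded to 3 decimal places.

Y = total flips until the seventh success; negative binomial with r=7, p=0.40.
E[Y] = r / p = 7 / 0.40 = 17.50000

17.500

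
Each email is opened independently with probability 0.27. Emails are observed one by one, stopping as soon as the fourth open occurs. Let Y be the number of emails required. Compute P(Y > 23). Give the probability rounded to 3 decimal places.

0.096

Needing more than 23 emails ⇔ fewer than 4 successes in the first 23. With X ~ Binomial(23, 0.27), P(Y > 23) = P(X ≤ 3).
  k=0: C(23,0)·0.27^0·0.73^23 = 0.00072
  k=1: C(23,1)·0.27^1·0.73^22 = 0.00611
  k=2: C(23,2)·0.27^2·0.73^21 = 0.02487
  k=3: C(23,3)·0.27^3·0.73^20 = 0.06438
P(X ≤ 3) = 0.09608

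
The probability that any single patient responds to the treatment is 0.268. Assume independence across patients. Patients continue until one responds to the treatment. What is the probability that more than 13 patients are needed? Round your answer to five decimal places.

Y = number of patients to the first success; geometric, p = 0.268.
P(Y > 13) = P(first 13 all fail) = (1−p)^13 = 0.0173238

0.01732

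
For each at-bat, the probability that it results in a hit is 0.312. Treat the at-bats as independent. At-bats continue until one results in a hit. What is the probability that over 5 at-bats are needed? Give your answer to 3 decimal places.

0.154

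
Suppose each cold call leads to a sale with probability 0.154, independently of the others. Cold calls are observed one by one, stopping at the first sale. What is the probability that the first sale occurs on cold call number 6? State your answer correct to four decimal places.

Geometric (trials to first success), p = 0.154.
P(Y = 6) = (1−p)^5 · p = 0.43336 · 0.154 = 0.066738

0.0667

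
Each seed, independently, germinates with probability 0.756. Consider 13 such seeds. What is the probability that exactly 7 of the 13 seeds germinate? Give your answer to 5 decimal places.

X ~ Binomial(n=13, p=0.756).
P(X=7) = C(13,7) · p^7 · (1−p)^6
= 1716 · 0.14114 · 0.00021103 = 0.0511103

0.05111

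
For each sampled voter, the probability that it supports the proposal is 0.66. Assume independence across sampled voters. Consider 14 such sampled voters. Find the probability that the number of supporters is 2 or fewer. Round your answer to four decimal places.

X ~ Binomial(14, 0.66); P(X ≤ 2) = Σ C(14,k) p^k (1−p)^(14−k) over k:
  k=0: C(14,0)·0.66^0·0.34^14 = 0.000000
  k=1: C(14,1)·0.66^1·0.34^13 = 0.000007
  k=2: C(14,2)·0.66^2·0.34^12 = 0.000095
Total = 0.000102

0.0001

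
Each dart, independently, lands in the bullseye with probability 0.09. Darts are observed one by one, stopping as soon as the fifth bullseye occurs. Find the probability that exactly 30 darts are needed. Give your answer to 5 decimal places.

Y = trial on which the fifth success occurs; negative binomial, r=5, p=0.09.
P(Y=30) = C(29,4) · p^5 · (1−p)^25
= 23751 · 5.9049e-06 · 0.094631 = 0.0132718

0.01327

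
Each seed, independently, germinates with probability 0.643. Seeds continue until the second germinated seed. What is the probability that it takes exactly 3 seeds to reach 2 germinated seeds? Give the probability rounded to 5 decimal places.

0.29520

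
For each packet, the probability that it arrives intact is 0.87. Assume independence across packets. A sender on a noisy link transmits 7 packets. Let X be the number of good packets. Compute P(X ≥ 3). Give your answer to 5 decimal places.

0.99938

X ~ Binomial(7, 0.87); P(X ≥ 3) = Σ C(7,k) p^k (1−p)^(7−k) over k:
  k=3: C(7,3)·0.87^3·0.13^4 = 0.0065826
  k=4: C(7,4)·0.87^4·0.13^3 = 0.0440530
  k=5: C(7,5)·0.87^5·0.13^2 = 0.1768896
  k=6: C(7,6)·0.87^6·0.13^1 = 0.3945998
  k=7: C(7,7)·0.87^7·0.13^0 = 0.3772548
Total = 0.9993798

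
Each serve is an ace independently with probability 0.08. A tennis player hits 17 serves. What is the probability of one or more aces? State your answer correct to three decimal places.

0.758

P(at least one) = 1 − P(none) = 1 − (1 − 0.08)^17
= 1 − 0.24232 = 0.75768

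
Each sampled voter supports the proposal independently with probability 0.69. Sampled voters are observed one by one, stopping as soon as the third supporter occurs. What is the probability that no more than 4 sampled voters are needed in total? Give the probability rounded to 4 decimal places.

Finishing within 4 sampled voters ⇔ at least 3 successes in the first 4. With X ~ Binomial(4, 0.69), P(Y ≤ 4) = 1 − P(X ≤ 2).
  k=0: C(4,0)·0.69^0·0.31^4 = 0.009235
  k=1: C(4,1)·0.69^1·0.31^3 = 0.082223
  k=2: C(4,2)·0.69^2·0.31^2 = 0.274519
1 − 0.365978 = 0.634022

0.6340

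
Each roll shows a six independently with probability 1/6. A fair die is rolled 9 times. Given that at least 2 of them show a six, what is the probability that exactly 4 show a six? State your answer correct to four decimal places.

X ~ Binomial(9, 0.166667). Want P(X=4 | X≥2) = P(X=4) / P(X≥2).
P(X=4) = C(9,4)·0.166667^4·0.833333^5 = 0.039071
P(X≥2) = 1 − 0.193807 − 0.348852 = 0.457341
Ratio = 0.039071 / 0.457341 = 0.085432

0.0854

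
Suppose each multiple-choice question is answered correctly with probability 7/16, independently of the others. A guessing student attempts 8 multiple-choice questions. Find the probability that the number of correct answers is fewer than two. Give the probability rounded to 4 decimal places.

0.0724

X ~ Binomial(8, 0.4375); P(X ≤ 1) = Σ C(8,k) p^k (1−p)^(8−k) over k:
  k=0: C(8,0)·0.4375^0·0.5625^8 = 0.010023
  k=1: C(8,1)·0.4375^1·0.5625^7 = 0.062363
Total = 0.072385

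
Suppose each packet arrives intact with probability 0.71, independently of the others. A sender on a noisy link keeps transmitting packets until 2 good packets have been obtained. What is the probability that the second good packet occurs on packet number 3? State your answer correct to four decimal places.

Y = trial on which the second success occurs; negative binomial, r=2, p=0.71.
P(Y=3) = C(2,1) · p^2 · (1−p)^1
= 2 · 0.5041 · 0.29 = 0.292378

0.2924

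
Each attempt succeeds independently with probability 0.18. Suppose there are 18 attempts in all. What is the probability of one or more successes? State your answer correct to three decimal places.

0.972

P(at least one) = 1 − P(none) = 1 − (1 − 0.18)^18
= 1 − 0.02810 = 0.97190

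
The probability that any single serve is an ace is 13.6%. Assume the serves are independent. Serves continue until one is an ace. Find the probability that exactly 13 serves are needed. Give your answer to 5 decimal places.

Geometric (trials to first success), p = 0.136.
P(Y = 13) = (1−p)^12 · p = 0.17305 · 0.136 = 0.0235344

0.02353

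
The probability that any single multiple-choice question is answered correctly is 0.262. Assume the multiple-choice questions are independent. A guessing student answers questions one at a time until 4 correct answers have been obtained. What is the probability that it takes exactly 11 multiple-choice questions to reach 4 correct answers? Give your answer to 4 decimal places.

0.0674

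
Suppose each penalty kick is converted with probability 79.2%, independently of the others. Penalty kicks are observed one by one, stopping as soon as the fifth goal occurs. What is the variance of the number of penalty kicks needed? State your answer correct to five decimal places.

1.65799

Y = total penalty kicks until the fifth success; negative binomial with r=5, p=0.792.
Var(Y) = r(1−p)/p² = 5·0.208 / 0.792² = 1.6579941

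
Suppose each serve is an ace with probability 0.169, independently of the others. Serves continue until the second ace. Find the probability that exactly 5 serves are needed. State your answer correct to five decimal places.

Y = trial on which the second success occurs; negative binomial, r=2, p=0.169.
P(Y=5) = C(4,1) · p^2 · (1−p)^3
= 4 · 0.028561 · 0.57386 = 0.0655596

0.06556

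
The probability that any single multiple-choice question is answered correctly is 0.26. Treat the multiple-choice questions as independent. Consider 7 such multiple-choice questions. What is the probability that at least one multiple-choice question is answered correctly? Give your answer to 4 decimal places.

P(at least one) = 1 − P(none) = 1 − (1 − 0.26)^7
= 1 − 0.121513 = 0.878487

0.8785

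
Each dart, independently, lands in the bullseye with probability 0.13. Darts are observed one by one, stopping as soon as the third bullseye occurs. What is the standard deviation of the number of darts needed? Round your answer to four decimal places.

12.4273

Y = total darts until the third success; negative binomial with r=3, p=0.13.
SD(Y) = √[r(1−p)/p²] = √(154.437870) = 12.427303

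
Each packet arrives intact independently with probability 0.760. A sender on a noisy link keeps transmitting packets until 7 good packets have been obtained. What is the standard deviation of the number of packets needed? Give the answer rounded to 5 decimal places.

1.70546

Y = total packets until the seventh success; negative binomial with r=7, p=0.76.
SD(Y) = √[r(1−p)/p²] = √(2.9085873) = 1.7054581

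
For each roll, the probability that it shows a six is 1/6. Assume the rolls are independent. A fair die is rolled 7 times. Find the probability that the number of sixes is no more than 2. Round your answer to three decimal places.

0.904

X ~ Binomial(7, 0.166667); P(X ≤ 2) = Σ C(7,k) p^k (1−p)^(7−k) over k:
  k=0: C(7,0)·0.166667^0·0.833333^7 = 0.27908
  k=1: C(7,1)·0.166667^1·0.833333^6 = 0.39071
  k=2: C(7,2)·0.166667^2·0.833333^5 = 0.23443
Total = 0.90422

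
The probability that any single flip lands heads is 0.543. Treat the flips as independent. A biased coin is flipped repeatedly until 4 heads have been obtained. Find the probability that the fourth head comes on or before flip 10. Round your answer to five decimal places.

Finishing within 10 flips ⇔ at least 4 successes in the first 10. With X ~ Binomial(10, 0.543), P(Y ≤ 10) = 1 − P(X ≤ 3).
  k=0: C(10,0)·0.543^0·0.457^10 = 0.0003973
  k=1: C(10,1)·0.543^1·0.457^9 = 0.0047211
  k=2: C(10,2)·0.543^2·0.457^8 = 0.0252430
  k=3: C(10,3)·0.543^3·0.457^7 = 0.0799823
1 − 0.1103439 = 0.8896561

0.88966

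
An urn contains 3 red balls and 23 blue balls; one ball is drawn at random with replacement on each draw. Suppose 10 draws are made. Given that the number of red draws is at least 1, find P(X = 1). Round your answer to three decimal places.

X ~ Binomial(10, 0.115385). Want P(X=1 | X≥1) = P(X=1) / P(X≥1).
P(X=1) = C(10,1)·0.115385^1·0.884615^9 = 0.38277
P(X≥1) = 1 − 0.29346 = 0.70654
Ratio = 0.38277 / 0.70654 = 0.54175

0.542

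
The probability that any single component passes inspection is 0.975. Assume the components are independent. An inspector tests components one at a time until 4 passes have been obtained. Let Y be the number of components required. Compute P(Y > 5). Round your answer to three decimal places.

Needing more than 5 components ⇔ fewer than 4 successes in the first 5. With X ~ Binomial(5, 0.975), P(Y > 5) = P(X ≤ 3).
  k=0: C(5,0)·0.975^0·0.025^5 = 0.00000
  k=1: C(5,1)·0.975^1·0.025^4 = 0.00000
  k=2: C(5,2)·0.975^2·0.025^3 = 0.00015
  k=3: C(5,3)·0.975^3·0.025^2 = 0.00579
P(X ≤ 3) = 0.00594

0.006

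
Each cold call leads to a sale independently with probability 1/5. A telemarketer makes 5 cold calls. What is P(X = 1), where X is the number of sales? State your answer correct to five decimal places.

0.40960

X ~ Binomial(n=5, p=0.20).
P(X=1) = C(5,1) · p^1 · (1−p)^4
= 5 · 0.2 · 0.4096 = 0.4096000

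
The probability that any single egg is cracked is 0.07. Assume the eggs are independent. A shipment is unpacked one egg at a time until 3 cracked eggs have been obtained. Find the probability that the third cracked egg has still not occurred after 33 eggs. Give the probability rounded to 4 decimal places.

Needing more than 33 eggs ⇔ fewer than 3 successes in the first 33. With X ~ Binomial(33, 0.07), P(Y > 33) = P(X ≤ 2).
  k=0: C(33,0)·0.07^0·0.93^33 = 0.091188
  k=1: C(33,1)·0.07^1·0.93^32 = 0.226499
  k=2: C(33,2)·0.07^2·0.93^31 = 0.272773
P(X ≤ 2) = 0.590460

0.5905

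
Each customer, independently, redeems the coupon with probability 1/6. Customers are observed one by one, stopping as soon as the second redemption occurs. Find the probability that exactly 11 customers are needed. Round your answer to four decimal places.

0.0538

Y = trial on which the second success occurs; negative binomial, r=2, p=0.166667.
P(Y=11) = C(10,1) · p^2 · (1−p)^9
= 10 · 0.027778 · 0.19381 = 0.053835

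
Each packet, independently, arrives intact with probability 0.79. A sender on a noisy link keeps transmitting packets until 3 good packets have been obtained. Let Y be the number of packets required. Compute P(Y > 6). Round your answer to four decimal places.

0.0202

Needing more than 6 packets ⇔ fewer than 3 successes in the first 6. With X ~ Binomial(6, 0.79), P(Y > 6) = P(X ≤ 2).
  k=0: C(6,0)·0.79^0·0.21^6 = 0.000086
  k=1: C(6,1)·0.79^1·0.21^5 = 0.001936
  k=2: C(6,2)·0.79^2·0.21^4 = 0.018206
P(X ≤ 2) = 0.020228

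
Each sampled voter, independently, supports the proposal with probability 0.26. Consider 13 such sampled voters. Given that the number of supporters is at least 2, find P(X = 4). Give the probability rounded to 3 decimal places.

X ~ Binomial(13, 0.26). Want P(X=4 | X≥2) = P(X=4) / P(X≥2).
P(X=4) = C(13,4)·0.26^4·0.74^9 = 0.21741
P(X≥2) = 1 − 0.01995 − 0.09114 = 0.88891
Ratio = 0.21741 / 0.88891 = 0.24458

0.245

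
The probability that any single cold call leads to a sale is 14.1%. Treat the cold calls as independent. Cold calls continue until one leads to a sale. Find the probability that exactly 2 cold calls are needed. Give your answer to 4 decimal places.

0.1211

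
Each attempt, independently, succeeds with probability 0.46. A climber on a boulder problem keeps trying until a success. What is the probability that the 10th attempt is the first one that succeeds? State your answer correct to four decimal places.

Geometric (trials to first success), p = 0.46.
P(Y = 10) = (1−p)^9 · p = 0.0039043 · 0.46 = 0.001796

0.0018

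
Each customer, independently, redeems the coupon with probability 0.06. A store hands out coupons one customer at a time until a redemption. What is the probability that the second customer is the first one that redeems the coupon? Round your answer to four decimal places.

Geometric (trials to first success), p = 0.06.
P(Y = 2) = (1−p)^1 · p = 0.94 · 0.06 = 0.056400

0.0564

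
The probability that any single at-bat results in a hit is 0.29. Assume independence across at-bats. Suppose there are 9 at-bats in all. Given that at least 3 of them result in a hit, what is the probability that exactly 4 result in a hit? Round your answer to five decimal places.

0.31512

X ~ Binomial(9, 0.29). Want P(X=4 | X≥3) = P(X=4) / P(X≥3).
P(X=4) = C(9,4)·0.29^4·0.71^5 = 0.1607882
P(X≥3) = 1 − 0.0458485 − 0.1685417 − 0.2753639 = 0.5102460
Ratio = 0.1607882 / 0.5102460 = 0.3151191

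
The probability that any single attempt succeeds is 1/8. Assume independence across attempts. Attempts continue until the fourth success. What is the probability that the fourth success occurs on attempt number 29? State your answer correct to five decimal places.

Y = trial on which the fourth success occurs; negative binomial, r=4, p=0.125.
P(Y=29) = C(28,3) · p^4 · (1−p)^25
= 3276 · 0.00024414 · 0.035498 = 0.0283913

0.02839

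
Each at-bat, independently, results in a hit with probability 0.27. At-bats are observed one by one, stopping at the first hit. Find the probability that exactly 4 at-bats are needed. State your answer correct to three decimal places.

Geometric (trials to first success), p = 0.27.
P(Y = 4) = (1−p)^3 · p = 0.38902 · 0.27 = 0.10503

0.105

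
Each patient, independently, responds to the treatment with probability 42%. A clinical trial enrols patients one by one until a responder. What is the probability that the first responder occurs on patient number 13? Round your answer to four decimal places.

0.0006

Geometric (trials to first success), p = 0.42.
P(Y = 13) = (1−p)^12 · p = 0.0014492 · 0.42 = 0.000609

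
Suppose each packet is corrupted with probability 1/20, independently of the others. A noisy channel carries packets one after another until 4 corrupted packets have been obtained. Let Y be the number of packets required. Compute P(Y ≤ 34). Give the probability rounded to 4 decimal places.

Finishing within 34 packets ⇔ at least 4 successes in the first 34. With X ~ Binomial(34, 0.05), P(Y ≤ 34) = 1 − P(X ≤ 3).
  k=0: C(34,0)·0.05^0·0.95^34 = 0.174825
  k=1: C(34,1)·0.05^1·0.95^33 = 0.312844
  k=2: C(34,2)·0.05^2·0.95^32 = 0.271680
  k=3: C(34,3)·0.05^3·0.95^31 = 0.152522
1 − 0.911871 = 0.088129

0.0881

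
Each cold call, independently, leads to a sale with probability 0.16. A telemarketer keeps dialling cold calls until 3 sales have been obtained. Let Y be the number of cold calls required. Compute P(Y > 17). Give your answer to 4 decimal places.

Needing more than 17 cold calls ⇔ fewer than 3 successes in the first 17. With X ~ Binomial(17, 0.16), P(Y > 17) = P(X ≤ 2).
  k=0: C(17,0)·0.16^0·0.84^17 = 0.051612
  k=1: C(17,1)·0.16^1·0.84^16 = 0.167123
  k=2: C(17,2)·0.16^2·0.84^15 = 0.254664
P(X ≤ 2) = 0.473400

0.4734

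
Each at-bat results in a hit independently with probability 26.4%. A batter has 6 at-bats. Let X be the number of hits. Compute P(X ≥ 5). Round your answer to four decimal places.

X ~ Binomial(6, 0.264); P(X ≥ 5) = Σ C(6,k) p^k (1−p)^(6−k) over k:
  k=5: C(6,5)·0.264^5·0.736^1 = 0.005663
  k=6: C(6,6)·0.264^6·0.736^0 = 0.000339
Total = 0.006002

0.0060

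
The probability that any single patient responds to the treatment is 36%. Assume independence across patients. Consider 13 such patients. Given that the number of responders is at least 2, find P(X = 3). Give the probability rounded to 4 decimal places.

0.1578

X ~ Binomial(13, 0.36). Want P(X=3 | X≥2) = P(X=3) / P(X≥2).
P(X=3) = C(13,3)·0.36^3·0.64^10 = 0.153841
P(X≥2) = 1 − 0.003022 − 0.022101 = 0.974877
Ratio = 0.153841 / 0.974877 = 0.157806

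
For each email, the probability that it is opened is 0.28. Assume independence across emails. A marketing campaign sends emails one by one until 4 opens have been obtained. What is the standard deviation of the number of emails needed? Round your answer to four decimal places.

Y = total emails until the fourth success; negative binomial with r=4, p=0.28.
SD(Y) = √[r(1−p)/p²] = √(36.734694) = 6.060915

6.0609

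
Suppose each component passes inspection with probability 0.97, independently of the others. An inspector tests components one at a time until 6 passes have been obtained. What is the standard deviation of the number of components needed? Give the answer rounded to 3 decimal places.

Y = total components until the sixth success; negative binomial with r=6, p=0.97.
SD(Y) = √[r(1−p)/p²] = √(0.19131) = 0.43739

0.437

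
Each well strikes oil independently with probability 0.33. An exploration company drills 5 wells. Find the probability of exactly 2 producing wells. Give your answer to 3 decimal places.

0.328

X ~ Binomial(n=5, p=0.33).
P(X=2) = C(5,2) · p^2 · (1−p)^3
= 10 · 0.1089 · 0.30076 = 0.32753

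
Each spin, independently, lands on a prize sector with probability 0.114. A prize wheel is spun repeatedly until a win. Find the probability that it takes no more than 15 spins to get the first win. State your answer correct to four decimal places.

0.8373

Y = number of spins to the first success; geometric, p = 0.114.
P(Y ≤ 15) = 1 − (1−p)^15 = 1 − 0.162744 = 0.837256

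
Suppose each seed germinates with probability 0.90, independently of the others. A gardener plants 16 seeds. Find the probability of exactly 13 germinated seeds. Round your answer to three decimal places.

0.142

X ~ Binomial(n=16, p=0.90).
P(X=13) = C(16,13) · p^13 · (1−p)^3
= 560 · 0.25419 · 0.001 = 0.14234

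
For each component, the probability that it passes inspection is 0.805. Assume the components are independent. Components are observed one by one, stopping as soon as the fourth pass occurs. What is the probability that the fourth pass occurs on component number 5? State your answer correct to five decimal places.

0.32755

Y = trial on which the fourth success occurs; negative binomial, r=4, p=0.805.
P(Y=5) = C(4,3) · p^4 · (1−p)^1
= 4 · 0.41994 · 0.195 = 0.3275504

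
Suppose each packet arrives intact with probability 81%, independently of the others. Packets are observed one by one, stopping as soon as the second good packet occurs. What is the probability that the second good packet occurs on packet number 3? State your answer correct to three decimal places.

Y = trial on which the second success occurs; negative binomial, r=2, p=0.81.
P(Y=3) = C(2,1) · p^2 · (1−p)^1
= 2 · 0.6561 · 0.19 = 0.24932

0.249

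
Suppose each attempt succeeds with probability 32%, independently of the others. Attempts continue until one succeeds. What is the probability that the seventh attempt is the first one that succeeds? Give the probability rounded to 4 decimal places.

Geometric (trials to first success), p = 0.32.
P(Y = 7) = (1−p)^6 · p = 0.098867 · 0.32 = 0.031638

0.0316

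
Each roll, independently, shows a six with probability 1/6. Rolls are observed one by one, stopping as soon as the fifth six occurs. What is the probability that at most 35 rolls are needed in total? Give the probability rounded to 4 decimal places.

0.7157

Finishing within 35 rolls ⇔ at least 5 successes in the first 35. With X ~ Binomial(35, 0.166667), P(Y ≤ 35) = 1 − P(X ≤ 4).
  k=0: C(35,0)·0.166667^0·0.833333^35 = 0.001693
  k=1: C(35,1)·0.166667^1·0.833333^34 = 0.011851
  k=2: C(35,2)·0.166667^2·0.833333^33 = 0.040293
  k=3: C(35,3)·0.166667^3·0.833333^32 = 0.088645
  k=4: C(35,4)·0.166667^4·0.833333^31 = 0.141833
1 − 0.284315 = 0.715685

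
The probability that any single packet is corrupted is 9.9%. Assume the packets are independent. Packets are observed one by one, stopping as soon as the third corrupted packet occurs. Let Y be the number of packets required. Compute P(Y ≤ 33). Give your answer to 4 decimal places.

Finishing within 33 packets ⇔ at least 3 successes in the first 33. With X ~ Binomial(33, 0.099), P(Y ≤ 33) = 1 − P(X ≤ 2).
  k=0: C(33,0)·0.099^0·0.901^33 = 0.032057
  k=1: C(33,1)·0.099^1·0.901^32 = 0.116236
  k=2: C(33,2)·0.099^2·0.901^31 = 0.204349
1 − 0.352642 = 0.647358

0.6474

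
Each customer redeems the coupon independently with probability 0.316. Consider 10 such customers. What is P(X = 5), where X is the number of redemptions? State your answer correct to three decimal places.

0.119

X ~ Binomial(n=10, p=0.316).
P(X=5) = C(10,5) · p^5 · (1−p)^5
= 252 · 0.0031509 · 0.14972 = 0.11888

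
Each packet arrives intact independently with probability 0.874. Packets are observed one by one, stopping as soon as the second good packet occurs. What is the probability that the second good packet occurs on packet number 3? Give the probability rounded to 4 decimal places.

Y = trial on which the second success occurs; negative binomial, r=2, p=0.874.
P(Y=3) = C(2,1) · p^2 · (1−p)^1
= 2 · 0.76388 · 0.126 = 0.192497

0.1925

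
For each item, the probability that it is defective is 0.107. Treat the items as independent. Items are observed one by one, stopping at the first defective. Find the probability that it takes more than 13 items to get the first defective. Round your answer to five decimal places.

Y = number of items to the first success; geometric, p = 0.107.
P(Y > 13) = P(first 13 all fail) = (1−p)^13 = 0.2296513

0.22965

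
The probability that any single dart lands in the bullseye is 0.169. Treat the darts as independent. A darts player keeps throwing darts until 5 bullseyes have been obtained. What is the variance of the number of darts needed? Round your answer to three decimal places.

145.478

Y = total darts until the fifth success; negative binomial with r=5, p=0.169.
Var(Y) = r(1−p)/p² = 5·0.831 / 0.169² = 145.47810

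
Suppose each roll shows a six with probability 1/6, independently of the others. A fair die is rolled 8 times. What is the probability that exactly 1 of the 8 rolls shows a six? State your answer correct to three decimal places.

X ~ Binomial(n=8, p=0.166667).
P(X=1) = C(8,1) · p^1 · (1−p)^7
= 8 · 0.16667 · 0.27908 = 0.37211

0.372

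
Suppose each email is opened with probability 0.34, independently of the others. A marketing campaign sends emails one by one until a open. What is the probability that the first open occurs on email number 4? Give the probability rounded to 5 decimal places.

Geometric (trials to first success), p = 0.34.
P(Y = 4) = (1−p)^3 · p = 0.2875 · 0.34 = 0.0977486

0.09775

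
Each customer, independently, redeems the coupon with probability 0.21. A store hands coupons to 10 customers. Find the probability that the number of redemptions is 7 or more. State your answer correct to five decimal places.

0.00118

X ~ Binomial(10, 0.21); P(X ≥ 7) = Σ C(10,k) p^k (1−p)^(10−k) over k:
  k=7: C(10,7)·0.21^7·0.79^3 = 0.0010656
  k=8: C(10,8)·0.21^8·0.79^2 = 0.0001062
  k=9: C(10,9)·0.21^9·0.79^1 = 0.0000063
  k=10: C(10,10)·0.21^10·0.79^0 = 0.0000002
Total = 0.0011783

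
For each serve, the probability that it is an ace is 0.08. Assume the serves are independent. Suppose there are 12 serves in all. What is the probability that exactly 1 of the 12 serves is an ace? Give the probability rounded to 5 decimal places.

X ~ Binomial(n=12, p=0.08).
P(X=1) = C(12,1) · p^1 · (1−p)^11
= 12 · 0.08 · 0.39964 = 0.3836519

0.38365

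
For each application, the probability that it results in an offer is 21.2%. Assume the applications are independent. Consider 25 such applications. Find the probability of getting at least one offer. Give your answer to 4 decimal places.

P(at least one) = 1 − P(none) = 1 − (1 − 0.212)^25
= 1 − 0.002589 = 0.997411

0.9974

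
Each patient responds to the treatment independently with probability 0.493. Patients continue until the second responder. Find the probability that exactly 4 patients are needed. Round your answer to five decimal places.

Y = trial on which the second success occurs; negative binomial, r=2, p=0.493.
P(Y=4) = C(3,1) · p^2 · (1−p)^2
= 3 · 0.24305 · 0.25705 = 0.1874265

0.18743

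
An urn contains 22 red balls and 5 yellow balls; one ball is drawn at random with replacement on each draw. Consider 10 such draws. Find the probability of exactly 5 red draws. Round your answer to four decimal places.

0.0197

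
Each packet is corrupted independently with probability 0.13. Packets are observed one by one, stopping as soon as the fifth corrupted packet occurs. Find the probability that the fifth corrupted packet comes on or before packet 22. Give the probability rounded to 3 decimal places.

0.148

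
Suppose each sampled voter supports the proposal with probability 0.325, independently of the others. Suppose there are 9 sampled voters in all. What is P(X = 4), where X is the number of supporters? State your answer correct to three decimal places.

X ~ Binomial(n=9, p=0.325).
P(X=4) = C(9,4) · p^4 · (1−p)^5
= 126 · 0.011157 · 0.14013 = 0.19698

0.197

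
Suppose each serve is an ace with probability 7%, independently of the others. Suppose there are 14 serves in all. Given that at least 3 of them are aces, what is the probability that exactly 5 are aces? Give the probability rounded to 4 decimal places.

X ~ Binomial(14, 0.07). Want P(X=5 | X≥3) = P(X=5) / P(X≥3).
P(X=5) = C(14,5)·0.07^5·0.93^9 = 0.001751
P(X≥3) = 1 − 0.362044 − 0.381509 − 0.186652 = 0.069795
Ratio = 0.001751 / 0.069795 = 0.025088

0.0251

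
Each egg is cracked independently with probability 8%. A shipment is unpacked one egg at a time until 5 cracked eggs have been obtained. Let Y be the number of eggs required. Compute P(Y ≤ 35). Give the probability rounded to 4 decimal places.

Finishing within 35 eggs ⇔ at least 5 successes in the first 35. With X ~ Binomial(35, 0.08), P(Y ≤ 35) = 1 − P(X ≤ 4).
  k=0: C(35,0)·0.08^0·0.92^35 = 0.054022
  k=1: C(35,1)·0.08^1·0.92^34 = 0.164416
  k=2: C(35,2)·0.08^2·0.92^33 = 0.243050
  k=3: C(35,3)·0.08^3·0.92^32 = 0.232482
  k=4: C(35,4)·0.08^4·0.92^31 = 0.161727
1 − 0.855698 = 0.144302

0.1443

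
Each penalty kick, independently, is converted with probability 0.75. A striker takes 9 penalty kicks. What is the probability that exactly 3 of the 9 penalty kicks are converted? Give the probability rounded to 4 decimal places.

0.0087

X ~ Binomial(n=9, p=0.75).
P(X=3) = C(9,3) · p^3 · (1−p)^6
= 84 · 0.42188 · 0.00024414 = 0.008652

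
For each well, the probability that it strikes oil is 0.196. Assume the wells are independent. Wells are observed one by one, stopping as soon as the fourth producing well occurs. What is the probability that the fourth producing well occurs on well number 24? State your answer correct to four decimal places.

Y = trial on which the fourth success occurs; negative binomial, r=4, p=0.196.
P(Y=24) = C(23,3) · p^4 · (1−p)^20
= 1771 · 0.0014758 · 0.012739 = 0.033294

0.0333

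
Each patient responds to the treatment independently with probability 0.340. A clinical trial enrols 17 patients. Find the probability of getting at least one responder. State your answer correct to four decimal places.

0.9991

P(at least one) = 1 − P(none) = 1 − (1 − 0.34)^17
= 1 − 0.000856 = 0.999144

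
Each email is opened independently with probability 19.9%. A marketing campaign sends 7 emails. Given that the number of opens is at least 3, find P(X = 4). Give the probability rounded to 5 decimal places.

0.19279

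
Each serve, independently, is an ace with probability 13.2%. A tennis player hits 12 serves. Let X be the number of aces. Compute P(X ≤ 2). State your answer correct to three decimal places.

0.796

X ~ Binomial(12, 0.132); P(X ≤ 2) = Σ C(12,k) p^k (1−p)^(12−k) over k:
  k=0: C(12,0)·0.132^0·0.868^12 = 0.18291
  k=1: C(12,1)·0.132^1·0.868^11 = 0.33379
  k=2: C(12,2)·0.132^2·0.868^10 = 0.27918
Total = 0.79588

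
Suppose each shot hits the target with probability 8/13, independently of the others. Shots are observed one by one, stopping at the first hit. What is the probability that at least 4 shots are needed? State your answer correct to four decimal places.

0.0569

Y = number of shots to the first success; geometric, p = 0.615385.
P(Y > 3) = P(first 3 all fail) = (1−p)^3 = 0.056896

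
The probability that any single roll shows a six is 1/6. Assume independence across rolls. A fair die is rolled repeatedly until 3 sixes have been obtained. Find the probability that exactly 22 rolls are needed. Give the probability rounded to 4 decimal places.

Y = trial on which the third success occurs; negative binomial, r=3, p=0.166667.
P(Y=22) = C(21,2) · p^3 · (1−p)^19
= 210 · 0.0046296 · 0.031301 = 0.030431

0.0304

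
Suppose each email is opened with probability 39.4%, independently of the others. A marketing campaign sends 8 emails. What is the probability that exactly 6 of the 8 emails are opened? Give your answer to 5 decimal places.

0.03847

X ~ Binomial(n=8, p=0.394).
P(X=6) = C(8,6) · p^6 · (1−p)^2
= 28 · 0.0037409 · 0.36724 = 0.0384663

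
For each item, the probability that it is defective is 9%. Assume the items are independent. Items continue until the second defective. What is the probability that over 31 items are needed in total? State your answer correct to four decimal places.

Needing more than 31 items ⇔ fewer than 2 successes in the first 31. With X ~ Binomial(31, 0.09), P(Y > 31) = P(X ≤ 1).
  k=0: C(31,0)·0.09^0·0.91^31 = 0.053738
  k=1: C(31,1)·0.09^1·0.91^30 = 0.164758
P(X ≤ 1) = 0.218496

0.2185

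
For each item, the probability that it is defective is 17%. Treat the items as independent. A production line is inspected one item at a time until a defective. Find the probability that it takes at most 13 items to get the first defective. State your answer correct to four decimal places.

0.9113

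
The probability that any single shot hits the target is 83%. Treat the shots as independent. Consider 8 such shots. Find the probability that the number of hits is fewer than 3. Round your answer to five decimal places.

0.00049

X ~ Binomial(8, 0.83); P(X ≤ 2) = Σ C(8,k) p^k (1−p)^(8−k) over k:
  k=0: C(8,0)·0.83^0·0.17^8 = 0.0000007
  k=1: C(8,1)·0.83^1·0.17^7 = 0.0000272
  k=2: C(8,2)·0.83^2·0.17^6 = 0.0004656
Total = 0.0004935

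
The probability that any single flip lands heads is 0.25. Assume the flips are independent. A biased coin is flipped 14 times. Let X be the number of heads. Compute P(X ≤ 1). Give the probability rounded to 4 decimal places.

0.1010

X ~ Binomial(14, 0.25); P(X ≤ 1) = Σ C(14,k) p^k (1−p)^(14−k) over k:
  k=0: C(14,0)·0.25^0·0.75^14 = 0.017818
  k=1: C(14,1)·0.25^1·0.75^13 = 0.083150
Total = 0.100968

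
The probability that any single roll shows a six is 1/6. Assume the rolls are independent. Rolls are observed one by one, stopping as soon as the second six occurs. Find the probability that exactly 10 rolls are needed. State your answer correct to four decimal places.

Y = trial on which the second success occurs; negative binomial, r=2, p=0.166667.
P(Y=10) = C(9,1) · p^2 · (1−p)^8
= 9 · 0.027778 · 0.23257 = 0.058142

0.0581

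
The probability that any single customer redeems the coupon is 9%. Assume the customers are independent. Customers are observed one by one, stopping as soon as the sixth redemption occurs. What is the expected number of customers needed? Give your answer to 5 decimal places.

66.66667

Y = total customers until the sixth success; negative binomial with r=6, p=0.09.
E[Y] = r / p = 6 / 0.09 = 66.6666667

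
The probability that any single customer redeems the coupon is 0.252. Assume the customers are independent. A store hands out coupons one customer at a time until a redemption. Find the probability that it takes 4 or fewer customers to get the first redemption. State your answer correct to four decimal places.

Y = number of customers to the first success; geometric, p = 0.252.
P(Y ≤ 4) = 1 − (1−p)^4 = 1 − 0.313045 = 0.686955

0.6870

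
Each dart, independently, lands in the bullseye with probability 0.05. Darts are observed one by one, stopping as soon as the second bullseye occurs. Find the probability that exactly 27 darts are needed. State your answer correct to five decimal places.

0.01803

Y = trial on which the second success occurs; negative binomial, r=2, p=0.05.
P(Y=27) = C(26,1) · p^2 · (1−p)^25
= 26 · 0.0025 · 0.27739 = 0.0180303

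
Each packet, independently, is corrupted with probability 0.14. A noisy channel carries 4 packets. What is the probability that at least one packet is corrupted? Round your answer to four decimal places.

P(at least one) = 1 − P(none) = 1 − (1 − 0.14)^4
= 1 − 0.547008 = 0.452992

0.4530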